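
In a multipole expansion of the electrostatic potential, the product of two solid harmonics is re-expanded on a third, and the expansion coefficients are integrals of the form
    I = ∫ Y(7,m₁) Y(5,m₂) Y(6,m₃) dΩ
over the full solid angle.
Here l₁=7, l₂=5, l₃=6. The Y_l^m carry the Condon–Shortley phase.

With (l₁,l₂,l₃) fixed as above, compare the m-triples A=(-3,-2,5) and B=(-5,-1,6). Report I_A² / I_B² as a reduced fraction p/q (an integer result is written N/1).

175/297

Same 7,5,6: normalisation and zero-m 3j drop out of the ratio.
A: Δ: 6! 8! 4! / 19! → 1/174594420; sum: t=2:+1/11612160 t=3:−1/4354560 = -1/6967296; 3j²(7 5 6; -3 -2 5) = Δ·Π!·Σ² = 625/50388  (sign +1)
B: Δ: 6! 8! 4! / 19! → 1/174594420; sum: t=4:+1/46448640 = 1/46448640; 3j²(7 5 6; -5 -1 6) = Δ·Π!·Σ² = 2475/117572  (sign +1)
I_A²/I_B² = (625/50388)/(2475/117572) = 175/297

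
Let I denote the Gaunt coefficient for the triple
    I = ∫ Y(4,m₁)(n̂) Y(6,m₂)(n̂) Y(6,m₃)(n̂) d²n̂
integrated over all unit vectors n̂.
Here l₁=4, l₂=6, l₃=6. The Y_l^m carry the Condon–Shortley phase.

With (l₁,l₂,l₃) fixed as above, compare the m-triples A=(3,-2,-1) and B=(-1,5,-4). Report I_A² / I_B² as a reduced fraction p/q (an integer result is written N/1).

Same 4,6,6: normalisation and zero-m 3j drop out of the ratio.
A: Δ: 4! 4! 8! / 17! → 1/15315300; sum: t=0:+1/82944 t=1:−1/103680 = 1/414720; 3j²(4 6 6; 3 -2 -1) = Δ·Π!·Σ² = 49/43758  (sign -1)
B: Δ: 4! 4! 8! / 17! → 1/15315300; sum: t=3:−1/967680 t=4:+1/725760 = 1/2903040; 3j²(4 6 6; -1 5 -4) = Δ·Π!·Σ² = 5/3094  (sign +1)
I_A²/I_B² = (49/43758)/(5/3094) = 343/495

343/495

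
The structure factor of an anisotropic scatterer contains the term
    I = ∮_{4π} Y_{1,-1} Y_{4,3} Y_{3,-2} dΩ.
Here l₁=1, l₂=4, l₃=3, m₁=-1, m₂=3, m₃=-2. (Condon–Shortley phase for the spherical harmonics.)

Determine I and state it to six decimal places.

-0.282095

Rules hold: Σm=0, L=8 even, 3≤3≤5.
N = 3·9·7 = 189
Δ = 2!·0!·6!/9! = 1/252
Racah Σ t=1..1: t=1:−1/36 = -1/36
⇒ 3j(1 4 3; 0 0 0)² = 4/63, sgn +1
Racah Σ t=2..2: t=2:+1/240 = 1/240
⇒ 3j(1 4 3; -1 3 -2)² = 1/12, sgn -1
4πI² = N·(3j₀)²·(3jₘ)² = 1/1
I = -1·√(1/4π) = -0.28209479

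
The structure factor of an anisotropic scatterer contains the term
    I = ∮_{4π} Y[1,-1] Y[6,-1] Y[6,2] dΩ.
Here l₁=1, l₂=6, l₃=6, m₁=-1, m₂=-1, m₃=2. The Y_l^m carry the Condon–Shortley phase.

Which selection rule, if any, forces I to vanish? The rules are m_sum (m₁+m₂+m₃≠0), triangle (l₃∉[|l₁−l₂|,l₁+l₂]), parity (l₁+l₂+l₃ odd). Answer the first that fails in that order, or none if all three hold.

parity

Σmᵢ = 0  ✓
l₃∈[|l₁−l₂|,l₁+l₂]=[5,7], have l₃=6  ✓
Σlᵢ = 13 ⇒ odd  ✗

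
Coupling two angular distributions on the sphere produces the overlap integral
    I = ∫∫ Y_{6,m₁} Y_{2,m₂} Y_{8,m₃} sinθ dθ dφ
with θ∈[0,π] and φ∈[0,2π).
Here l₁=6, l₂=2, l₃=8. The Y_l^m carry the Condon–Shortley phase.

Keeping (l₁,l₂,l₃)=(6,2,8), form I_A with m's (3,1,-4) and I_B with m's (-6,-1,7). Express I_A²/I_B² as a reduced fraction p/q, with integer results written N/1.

l's match ⇒ only the (l;m) 3-j factors differ between A and B.
A: triangle coeff Δ(6,2,8) = 1/30940; Σ_t [0,0]: t=0:+1/13063680 = 1/13063680; (3j)²=44/1547 [(6 2 8; 3 1 -4)], sign=+1
B: triangle coeff Δ(6,2,8) = 1/30940; Σ_t [0,0]: t=0:+1/2874009600 = 1/2874009600; (3j)²=1/68 [(6 2 8; -6 -1 7)], sign=-1
I_A²/I_B² = (44/1547)/(1/68) = 176/91

176/91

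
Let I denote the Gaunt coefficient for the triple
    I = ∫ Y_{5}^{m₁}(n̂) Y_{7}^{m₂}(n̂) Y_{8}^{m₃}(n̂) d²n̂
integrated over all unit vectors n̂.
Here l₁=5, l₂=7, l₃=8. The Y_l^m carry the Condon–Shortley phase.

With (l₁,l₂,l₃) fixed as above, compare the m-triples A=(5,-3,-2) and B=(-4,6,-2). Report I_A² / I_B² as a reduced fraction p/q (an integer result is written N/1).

Shared (l₁,l₂,l₃)=(5,7,8): N and (l;000)² cancel in I_A²/I_B².
A: Δ = 4!·6!·10!/21! = 1/814773960; Racah Σ t=0..0: t=0:+1/298598400 = 1/298598400; ⇒ 3j(5 7 8; 5 -3 -2)² = 525/46189, sgn +1
B: Δ = 4!·6!·10!/21! = 1/814773960; Racah Σ t=3..4: t=3:−1/15676416000 t=4:+1/1045094400 = 1/1119744000; ⇒ 3j(5 7 8; -4 6 -2)² = 28/4845, sgn +1
I_A²/I_B² = (525/46189)/(28/4845) = 1125/572

1125/572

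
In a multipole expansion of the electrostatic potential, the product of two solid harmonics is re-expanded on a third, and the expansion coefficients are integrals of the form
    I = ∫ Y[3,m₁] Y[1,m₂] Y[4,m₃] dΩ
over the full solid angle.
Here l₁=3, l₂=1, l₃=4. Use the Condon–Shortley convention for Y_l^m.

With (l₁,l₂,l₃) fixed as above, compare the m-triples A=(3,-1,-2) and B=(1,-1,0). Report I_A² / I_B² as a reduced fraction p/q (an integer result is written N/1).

l's match ⇒ only the (l;m) 3-j factors differ between A and B.
A: triangle coeff Δ(3,1,4) = 1/252; Σ_t [0,0]: t=0:+1/1440 = 1/1440; (3j)²=1/252 [(3 1 4; 3 -1 -2)], sign=+1
B: triangle coeff Δ(3,1,4) = 1/252; Σ_t [0,0]: t=0:+1/96 = 1/96; (3j)²=1/42 [(3 1 4; 1 -1 0)], sign=+1
I_A²/I_B² = (1/252)/(1/42) = 1/6

1/6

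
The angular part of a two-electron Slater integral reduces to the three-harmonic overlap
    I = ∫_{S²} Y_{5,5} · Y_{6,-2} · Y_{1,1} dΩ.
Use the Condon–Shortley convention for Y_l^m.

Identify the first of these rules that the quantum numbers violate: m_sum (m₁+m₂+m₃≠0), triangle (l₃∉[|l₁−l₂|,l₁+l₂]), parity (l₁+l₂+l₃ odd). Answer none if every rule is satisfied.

Σmᵢ = 4  ✗
l₃∈[|l₁−l₂|,l₁+l₂]=[1,11], have l₃=1
Σlᵢ = 12 ⇒ even

m_sum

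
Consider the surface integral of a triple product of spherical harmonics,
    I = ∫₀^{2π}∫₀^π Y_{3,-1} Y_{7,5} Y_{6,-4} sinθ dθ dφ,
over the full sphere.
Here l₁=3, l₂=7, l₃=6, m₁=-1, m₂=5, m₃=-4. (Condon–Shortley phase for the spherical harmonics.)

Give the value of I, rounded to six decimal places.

m-sum 0 ✓  L=16 even ✓  4≤6≤10 ✓
Π(2lᵢ+1) = 7×15×13 = 1365
triangle coeff Δ(3,7,6) = 1/2042040
Σ_t [1,3]: t=1:−1/207360 t=2:+1/57600 t=3:−1/207360 = 1/129600
(3j)²=168/12155 [(3 7 6; 0 0 0)], sign=+1
Σ_t [2,4]: t=2:+1/29030400 t=3:−1/2177280 t=4:+1/3870720 = -29/174182400
(3j)²=841/185640 [(3 7 6; -1 5 -4)], sign=-1
⇒ 4πI² = 17661/206635
I = (-1)√(17661/206635/(4π)) = -0.08247091

-0.082471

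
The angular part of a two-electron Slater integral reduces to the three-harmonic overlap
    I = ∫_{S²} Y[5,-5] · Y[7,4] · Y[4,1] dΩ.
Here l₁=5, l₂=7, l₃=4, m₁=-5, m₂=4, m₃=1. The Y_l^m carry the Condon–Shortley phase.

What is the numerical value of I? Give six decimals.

-0.135388

Checks pass: Σm=0; 16 even; l₃=4∈[2,12].
(2·5+1)(2·7+1)(2·4+1) = 1485
Δ: 8! 2! 6! / 17! → 1/6126120
sum: t=3:−1/69120 t=4:+1/20736 t=5:−1/69120 = 1/51840
3j²(5 7 4; 0 0 0) = Δ·Π!·Σ² = 280/21879  (sign +1)
sum: t=8:+1/2903040 = 1/2903040
3j²(5 7 4; -5 4 1) = Δ·Π!·Σ² = 75/6188  (sign -1)
combine: 4πI² = 1485·280/21879·75/6188 = 11250/48841
take √, sign -1: I = -0.13538765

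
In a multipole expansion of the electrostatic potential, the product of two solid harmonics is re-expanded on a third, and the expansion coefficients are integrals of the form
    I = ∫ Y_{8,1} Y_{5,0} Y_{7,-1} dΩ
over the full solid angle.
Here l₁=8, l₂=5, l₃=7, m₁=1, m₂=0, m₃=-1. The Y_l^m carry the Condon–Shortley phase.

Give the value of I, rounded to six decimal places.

m-sum 0 ✓  L=20 even ✓  3≤7≤13 ✓
Π(2lᵢ+1) = 17×11×15 = 2805
triangle coeff Δ(8,5,7) = 1/814773960
Σ_t [1,5]: t=1:−1/87091200 t=2:+1/4976640 t=3:−1/2073600 t=4:+1/4976640 t=5:−1/87091200 = -1/9676800
(3j)²=360/46189 [(8 5 7; 0 0 0)], sign=+1
Σ_t [1,5]: t=1:−1/49766400 t=2:+1/4147200 t=3:−1/2488320 t=4:+1/8709120 t=5:−1/232243200 = -7/99532800
(3j)²=1715/369512 [(8 5 7; 1 0 -1)], sign=-1
⇒ 4πI² = 1157625/11408683
I = (-1)√(1157625/11408683/(4π)) = -0.08985893

-0.089859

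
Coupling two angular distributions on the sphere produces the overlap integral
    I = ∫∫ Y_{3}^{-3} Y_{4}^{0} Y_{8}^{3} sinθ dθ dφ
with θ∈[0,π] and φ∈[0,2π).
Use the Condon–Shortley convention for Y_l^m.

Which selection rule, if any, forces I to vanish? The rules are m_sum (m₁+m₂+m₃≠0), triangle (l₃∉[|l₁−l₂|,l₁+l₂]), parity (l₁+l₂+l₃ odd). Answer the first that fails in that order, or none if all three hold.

triangle

Σmᵢ = 0  ✓
l₃∈[|l₁−l₂|,l₁+l₂]=[1,7], have l₃=8  ✗
Σlᵢ = 15 ⇒ odd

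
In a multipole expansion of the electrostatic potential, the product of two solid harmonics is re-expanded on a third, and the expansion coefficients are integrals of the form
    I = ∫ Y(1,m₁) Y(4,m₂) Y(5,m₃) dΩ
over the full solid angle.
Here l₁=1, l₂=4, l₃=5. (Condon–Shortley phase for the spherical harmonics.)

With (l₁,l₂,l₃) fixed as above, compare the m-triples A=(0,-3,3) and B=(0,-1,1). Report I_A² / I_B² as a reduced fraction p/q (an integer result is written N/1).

2/3

l's match ⇒ only the (l;m) 3-j factors differ between A and B.
A: triangle coeff Δ(1,4,5) = 1/495; Σ_t [0,0]: t=0:+1/5040 = 1/5040; (3j)²=16/495 [(1 4 5; 0 -3 3)], sign=+1
B: triangle coeff Δ(1,4,5) = 1/495; Σ_t [0,0]: t=0:+1/720 = 1/720; (3j)²=8/165 [(1 4 5; 0 -1 1)], sign=+1
I_A²/I_B² = (16/495)/(8/165) = 2/3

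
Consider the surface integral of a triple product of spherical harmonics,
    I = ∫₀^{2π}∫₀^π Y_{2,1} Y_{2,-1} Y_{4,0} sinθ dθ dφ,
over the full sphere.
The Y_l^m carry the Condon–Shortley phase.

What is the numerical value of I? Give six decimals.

Rules hold: Σm=0, L=8 even, 0≤4≤4.
N = 5·5·9 = 225
Δ = 0!·4!·4!/9! = 1/630
Racah Σ t=0..0: t=0:+1/16 = 1/16
⇒ 3j(2 2 4; 0 0 0)² = 2/35, sgn +1
Racah Σ t=0..0: t=0:+1/36 = 1/36
⇒ 3j(2 2 4; 1 -1 0)² = 8/315, sgn +1
4πI² = N·(3j₀)²·(3jₘ)² = 16/49
I = +1·√(0.326531/4π) = 0.16119702

0.161197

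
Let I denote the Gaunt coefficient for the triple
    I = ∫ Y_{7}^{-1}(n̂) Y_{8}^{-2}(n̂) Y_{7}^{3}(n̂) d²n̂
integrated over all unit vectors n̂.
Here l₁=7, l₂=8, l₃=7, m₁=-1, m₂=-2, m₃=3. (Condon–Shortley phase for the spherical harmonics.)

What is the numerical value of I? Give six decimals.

m-sum 0 ✓  L=22 even ✓  1≤7≤15 ✓
Π(2lᵢ+1) = 15×17×15 = 3825
triangle coeff Δ(7,8,7) = 1/22086194130
Σ_t [1,7]: t=1:−1/18289152000 t=2:+1/248832000 t=3:−1/24883200 t=4:+1/11943936 t=5:−1/24883200 t=6:+1/248832000 t=7:−1/18289152000 = 11/975421440
(3j)²=1750/289731 [(7 8 7; 0 0 0)], sign=-1
Σ_t [2,6]: t=2:+1/597196800 t=3:−1/62208000 t=4:+1/39813120 t=5:−1/130636800 t=6:+1/2786918400 = 143/41803776000
(3j)²=26/7429 [(7 8 7; -1 -2 3)], sign=+1
⇒ 4πI² = 262500/3246473
I = (-1)√(262500/3246473/(4π)) = -0.08021467

-0.080215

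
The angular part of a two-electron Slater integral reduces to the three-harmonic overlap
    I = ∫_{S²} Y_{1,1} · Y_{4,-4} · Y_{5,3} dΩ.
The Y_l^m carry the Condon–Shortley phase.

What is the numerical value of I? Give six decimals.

Checks pass: Σm=0; 10 even; l₃=5∈[3,5].
(2·1+1)(2·4+1)(2·5+1) = 297
Δ: 0! 2! 8! / 11! → 1/495
sum: t=0:+1/576 = 1/576
3j²(1 4 5; 0 0 0) = Δ·Π!·Σ² = 5/99  (sign -1)
sum: t=0:+1/80640 = 1/80640
3j²(1 4 5; 1 -4 3) = Δ·Π!·Σ² = 1/495  (sign +1)
combine: 4πI² = 297·5/99·1/495 = 1/33
take √, sign -1: I = -0.04910640

-0.049106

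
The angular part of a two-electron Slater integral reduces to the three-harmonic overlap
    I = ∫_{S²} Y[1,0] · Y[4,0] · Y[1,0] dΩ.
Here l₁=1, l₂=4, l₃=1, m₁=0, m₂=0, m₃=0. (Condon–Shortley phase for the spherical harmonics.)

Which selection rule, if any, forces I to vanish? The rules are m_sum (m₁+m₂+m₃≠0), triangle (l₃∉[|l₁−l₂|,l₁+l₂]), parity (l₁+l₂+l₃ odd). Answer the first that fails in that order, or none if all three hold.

azimuthal sum: 0 + 0 + 0 = 0  ✓
3 ≤ 1 ≤ 5 (triangle on l)  ✗
L = 1 + 4 + 1 = 6 (even)

triangle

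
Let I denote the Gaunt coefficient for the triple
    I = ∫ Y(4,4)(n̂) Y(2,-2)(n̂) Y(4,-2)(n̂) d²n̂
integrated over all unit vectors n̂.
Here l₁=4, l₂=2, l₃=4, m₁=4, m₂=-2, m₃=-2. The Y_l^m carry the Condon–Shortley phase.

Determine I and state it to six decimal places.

-0.106180

m-sum 0 ✓  L=10 even ✓  2≤4≤6 ✓
Π(2lᵢ+1) = 9×5×9 = 405
triangle coeff Δ(4,2,4) = 1/13860
Σ_t [0,2]: t=0:+1/192 t=1:−1/36 t=2:+1/192 = -5/288
(3j)²=20/693 [(4 2 4; 0 0 0)], sign=-1
Σ_t [0,0]: t=0:+1/2880 = 1/2880
(3j)²=2/165 [(4 2 4; 4 -2 -2)], sign=+1
⇒ 4πI² = 120/847
I = (-1)√(120/847/(4π)) = -0.10618031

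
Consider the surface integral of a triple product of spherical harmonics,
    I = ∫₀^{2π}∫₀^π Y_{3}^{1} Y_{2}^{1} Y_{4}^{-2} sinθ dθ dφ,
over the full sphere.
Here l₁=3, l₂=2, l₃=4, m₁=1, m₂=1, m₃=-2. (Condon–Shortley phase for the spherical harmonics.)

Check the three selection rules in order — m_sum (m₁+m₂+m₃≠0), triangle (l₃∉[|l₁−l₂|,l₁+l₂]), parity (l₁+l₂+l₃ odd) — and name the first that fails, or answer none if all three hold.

parity

azimuthal sum: 1 + 1 − 2 = 0  ✓
1 ≤ 4 ≤ 5 (triangle on l)  ✓
L = 3 + 2 + 4 = 9 (odd)  ✗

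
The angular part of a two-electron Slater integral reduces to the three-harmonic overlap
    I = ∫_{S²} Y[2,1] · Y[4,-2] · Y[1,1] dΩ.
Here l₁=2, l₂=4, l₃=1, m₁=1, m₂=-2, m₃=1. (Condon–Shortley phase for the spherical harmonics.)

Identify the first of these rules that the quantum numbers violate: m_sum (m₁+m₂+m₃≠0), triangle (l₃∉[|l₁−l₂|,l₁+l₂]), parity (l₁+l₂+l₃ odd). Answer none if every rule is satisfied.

triangle

m₁+m₂+m₃ = 1 − 2 + 1 = 0  ✓
triangle: |2−4|=2 ≤ l₃=1 ≤ 2+4=6  ✗
parity: l₁+l₂+l₃ = 7 is odd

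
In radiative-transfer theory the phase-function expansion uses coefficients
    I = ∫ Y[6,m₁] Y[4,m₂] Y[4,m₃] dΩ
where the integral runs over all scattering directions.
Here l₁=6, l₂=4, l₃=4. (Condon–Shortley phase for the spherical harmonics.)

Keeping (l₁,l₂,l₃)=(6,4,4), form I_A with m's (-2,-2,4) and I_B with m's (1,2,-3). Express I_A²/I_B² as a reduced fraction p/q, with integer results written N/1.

l's match ⇒ only the (l;m) 3-j factors differ between A and B.
A: triangle coeff Δ(6,4,4) = 1/1261260; Σ_t [2,2]: t=2:+1/69120 = 1/69120; (3j)²=4/429 [(6 4 4; -2 -2 4)], sign=+1
B: triangle coeff Δ(6,4,4) = 1/1261260; Σ_t [4,5]: t=4:+1/11520 t=5:−1/86400 = 13/172800; (3j)²=13/660 [(6 4 4; 1 2 -3)], sign=-1
I_A²/I_B² = (4/429)/(13/660) = 80/169

80/169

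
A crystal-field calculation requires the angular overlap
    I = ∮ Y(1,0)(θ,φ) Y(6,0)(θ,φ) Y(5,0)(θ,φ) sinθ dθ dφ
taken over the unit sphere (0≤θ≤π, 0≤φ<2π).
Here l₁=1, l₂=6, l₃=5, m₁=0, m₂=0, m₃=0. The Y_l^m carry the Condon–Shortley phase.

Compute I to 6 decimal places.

0.245154

m-sum 0 ✓  L=12 even ✓  5≤5≤7 ✓
Π(2lᵢ+1) = 3×13×11 = 429
triangle coeff Δ(1,6,5) = 1/858
Σ_t [1,1]: t=1:−1/14400 = -1/14400
(3j)²=6/143 [(1 6 5; 0 0 0)], sign=+1
(m-triple is (0,0,0) — same symbol as above.)
⇒ 4πI² = 108/143
I = (+1)√(108/143/(4π)) = 0.24515397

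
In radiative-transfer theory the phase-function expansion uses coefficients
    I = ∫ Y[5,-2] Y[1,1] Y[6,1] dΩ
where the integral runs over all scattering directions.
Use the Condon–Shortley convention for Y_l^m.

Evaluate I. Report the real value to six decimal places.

-0.129207

m-sum 0 ✓  L=12 even ✓  4≤6≤6 ✓
Π(2lᵢ+1) = 11×3×13 = 429
triangle coeff Δ(5,1,6) = 1/858
Σ_t [0,0]: t=0:+1/14400 = 1/14400
(3j)²=6/143 [(5 1 6; 0 0 0)], sign=+1
Σ_t [0,0]: t=0:+1/60480 = 1/60480
(3j)²=5/429 [(5 1 6; -2 1 1)], sign=-1
⇒ 4πI² = 30/143
I = (-1)√(30/143/(4π)) = -0.12920749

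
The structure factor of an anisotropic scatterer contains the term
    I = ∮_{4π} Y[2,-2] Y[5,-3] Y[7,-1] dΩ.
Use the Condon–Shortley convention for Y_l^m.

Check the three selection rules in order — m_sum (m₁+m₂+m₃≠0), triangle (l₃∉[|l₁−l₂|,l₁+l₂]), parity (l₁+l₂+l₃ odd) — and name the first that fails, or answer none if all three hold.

m_sum

azimuthal sum: -2 − 3 − 1 = -6  ✗
3 ≤ 7 ≤ 7 (triangle on l)
L = 2 + 5 + 7 = 14 (even)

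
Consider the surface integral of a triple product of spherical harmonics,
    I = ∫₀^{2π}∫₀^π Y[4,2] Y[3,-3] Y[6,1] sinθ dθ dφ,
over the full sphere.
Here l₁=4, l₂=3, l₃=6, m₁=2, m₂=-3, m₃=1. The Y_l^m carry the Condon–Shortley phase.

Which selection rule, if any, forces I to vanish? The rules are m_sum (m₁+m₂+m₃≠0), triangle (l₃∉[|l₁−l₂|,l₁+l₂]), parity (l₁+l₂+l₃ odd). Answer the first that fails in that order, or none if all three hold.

azimuthal sum: 2 − 3 + 1 = 0  ✓
1 ≤ 6 ≤ 7 (triangle on l)  ✓
L = 4 + 3 + 6 = 13 (odd)  ✗

parity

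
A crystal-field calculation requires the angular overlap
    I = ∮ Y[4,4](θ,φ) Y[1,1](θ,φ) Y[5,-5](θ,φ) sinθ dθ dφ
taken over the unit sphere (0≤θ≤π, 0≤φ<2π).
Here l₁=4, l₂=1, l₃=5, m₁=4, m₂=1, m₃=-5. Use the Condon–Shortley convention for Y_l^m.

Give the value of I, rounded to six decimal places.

m-sum 0 ✓  L=10 even ✓  3≤5≤5 ✓
Π(2lᵢ+1) = 9×3×11 = 297
triangle coeff Δ(4,1,5) = 1/495
Σ_t [0,0]: t=0:+1/576 = 1/576
(3j)²=5/99 [(4 1 5; 0 0 0)], sign=-1
Σ_t [0,0]: t=0:+1/80640 = 1/80640
(3j)²=1/11 [(4 1 5; 4 1 -5)], sign=+1
⇒ 4πI² = 15/11
I = (-1)√(15/11/(4π)) = -0.32941575

-0.329416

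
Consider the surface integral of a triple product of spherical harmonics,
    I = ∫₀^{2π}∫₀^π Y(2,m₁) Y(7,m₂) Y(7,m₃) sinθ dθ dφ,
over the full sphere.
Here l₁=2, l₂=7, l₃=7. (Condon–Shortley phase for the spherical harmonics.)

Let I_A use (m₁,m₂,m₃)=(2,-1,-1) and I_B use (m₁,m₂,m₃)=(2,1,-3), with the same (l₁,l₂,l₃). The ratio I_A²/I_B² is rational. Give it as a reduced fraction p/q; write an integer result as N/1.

784/675

Shared (l₁,l₂,l₃)=(2,7,7): N and (l;000)² cancel in I_A²/I_B².
A: Δ = 2!·2!·12!/17! = 1/185640; Racah Σ t=0..0: t=0:+1/2073600 = 1/2073600; ⇒ 3j(2 7 7; 2 -1 -1)² = 28/1105, sgn +1
B: Δ = 2!·2!·12!/17! = 1/185640; Racah Σ t=0..0: t=0:+1/3870720 = 1/3870720; ⇒ 3j(2 7 7; 2 1 -3)² = 135/6188, sgn +1
I_A²/I_B² = (28/1105)/(135/6188) = 784/675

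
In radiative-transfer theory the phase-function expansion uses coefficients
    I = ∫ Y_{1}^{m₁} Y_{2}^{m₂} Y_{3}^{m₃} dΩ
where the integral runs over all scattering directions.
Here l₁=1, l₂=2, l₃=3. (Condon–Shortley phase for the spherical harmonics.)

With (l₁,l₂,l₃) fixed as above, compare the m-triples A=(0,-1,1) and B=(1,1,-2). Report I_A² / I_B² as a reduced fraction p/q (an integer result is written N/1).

4/5

Shared (l₁,l₂,l₃)=(1,2,3): N and (l;000)² cancel in I_A²/I_B².
A: Δ = 0!·2!·4!/7! = 1/105; Racah Σ t=0..0: t=0:+1/6 = 1/6; ⇒ 3j(1 2 3; 0 -1 1)² = 8/105, sgn +1
B: Δ = 0!·2!·4!/7! = 1/105; Racah Σ t=0..0: t=0:+1/12 = 1/12; ⇒ 3j(1 2 3; 1 1 -2)² = 2/21, sgn -1
I_A²/I_B² = (8/105)/(2/21) = 4/5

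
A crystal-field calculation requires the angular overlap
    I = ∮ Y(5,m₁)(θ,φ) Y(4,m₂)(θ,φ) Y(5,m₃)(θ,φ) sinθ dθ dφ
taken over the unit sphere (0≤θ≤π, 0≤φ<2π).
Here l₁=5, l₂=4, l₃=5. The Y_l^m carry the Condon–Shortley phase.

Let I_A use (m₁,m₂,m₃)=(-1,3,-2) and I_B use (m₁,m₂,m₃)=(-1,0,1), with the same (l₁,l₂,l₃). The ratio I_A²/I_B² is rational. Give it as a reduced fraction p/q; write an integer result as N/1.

5/16

l's match ⇒ only the (l;m) 3-j factors differ between A and B.
A: triangle coeff Δ(5,4,5) = 1/3153150; Σ_t [3,4]: t=3:−1/5184 t=4:+1/6912 = -1/20736; (3j)²=5/2574 [(5 4 5; -1 3 -2)], sign=+1
B: triangle coeff Δ(5,4,5) = 1/3153150; Σ_t [0,4]: t=0:+1/414720 t=1:−1/4320 t=2:+1/768 t=3:−1/1296 t=4:+1/27648 = 7/20736; (3j)²=8/1287 [(5 4 5; -1 0 1)], sign=+1
I_A²/I_B² = (5/2574)/(8/1287) = 5/16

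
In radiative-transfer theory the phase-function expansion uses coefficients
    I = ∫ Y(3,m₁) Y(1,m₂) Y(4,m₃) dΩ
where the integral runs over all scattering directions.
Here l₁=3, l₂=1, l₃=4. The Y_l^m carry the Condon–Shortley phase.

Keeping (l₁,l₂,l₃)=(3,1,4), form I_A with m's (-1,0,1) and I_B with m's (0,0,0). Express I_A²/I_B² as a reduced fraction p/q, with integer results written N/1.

Same 3,1,4: normalisation and zero-m 3j drop out of the ratio.
A: Δ: 0! 6! 2! / 9! → 1/252; sum: t=0:+1/48 = 1/48; 3j²(3 1 4; -1 0 1) = Δ·Π!·Σ² = 5/84  (sign -1)
B: Δ: 0! 6! 2! / 9! → 1/252; sum: t=0:+1/36 = 1/36; 3j²(3 1 4; 0 0 0) = Δ·Π!·Σ² = 4/63  (sign +1)
I_A²/I_B² = (5/84)/(4/63) = 15/16

15/16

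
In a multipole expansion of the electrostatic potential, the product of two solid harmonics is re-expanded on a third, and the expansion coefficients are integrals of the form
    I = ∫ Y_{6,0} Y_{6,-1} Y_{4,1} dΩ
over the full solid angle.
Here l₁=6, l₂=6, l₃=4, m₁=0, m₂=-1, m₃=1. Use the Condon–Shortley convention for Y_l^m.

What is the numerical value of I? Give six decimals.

Checks pass: Σm=0; 16 even; l₃=4∈[0,12].
(2·6+1)(2·6+1)(2·4+1) = 1521
Δ: 8! 4! 4! / 17! → 1/15315300
sum: t=2:+1/829440 t=3:−1/25920 t=4:+1/9216 t=5:−1/25920 t=6:+1/829440 = 7/207360
3j²(6 6 4; 0 0 0) = Δ·Π!·Σ² = 28/2431  (sign +1)
sum: t=2:+1/207360 t=3:−1/17280 t=4:+1/13824 t=5:−1/103680 = 1/103680
3j²(6 6 4; 0 -1 1) = Δ·Π!·Σ² = 10/7293  (sign -1)
combine: 4πI² = 1521·28/2431·10/7293 = 840/34969
take √, sign -1: I = -0.04372130

-0.043721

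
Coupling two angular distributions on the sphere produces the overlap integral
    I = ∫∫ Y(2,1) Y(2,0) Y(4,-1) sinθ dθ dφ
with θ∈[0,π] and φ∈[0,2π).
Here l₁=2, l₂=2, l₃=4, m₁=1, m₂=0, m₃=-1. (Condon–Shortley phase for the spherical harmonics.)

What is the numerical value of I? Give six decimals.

-0.220728

Checks pass: Σm=0; 8 even; l₃=4∈[0,4].
(2·2+1)(2·2+1)(2·4+1) = 225
Δ: 0! 4! 4! / 9! → 1/630
sum: t=0:+1/16 = 1/16
3j²(2 2 4; 0 0 0) = Δ·Π!·Σ² = 2/35  (sign +1)
sum: t=0:+1/24 = 1/24
3j²(2 2 4; 1 0 -1) = Δ·Π!·Σ² = 1/21  (sign -1)
combine: 4πI² = 225·2/35·1/21 = 30/49
take √, sign -1: I = -0.22072812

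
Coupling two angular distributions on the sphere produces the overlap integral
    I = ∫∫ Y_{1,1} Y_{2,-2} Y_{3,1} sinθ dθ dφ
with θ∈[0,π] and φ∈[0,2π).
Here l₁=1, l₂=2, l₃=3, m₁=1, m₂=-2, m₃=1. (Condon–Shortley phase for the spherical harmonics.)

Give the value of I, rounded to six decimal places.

-0.082589

m-sum 0 ✓  L=6 even ✓  1≤3≤3 ✓
Π(2lᵢ+1) = 3×5×7 = 105
triangle coeff Δ(1,2,3) = 1/105
Σ_t [0,0]: t=0:+1/4 = 1/4
(3j)²=3/35 [(1 2 3; 0 0 0)], sign=-1
Σ_t [0,0]: t=0:+1/48 = 1/48
(3j)²=1/105 [(1 2 3; 1 -2 1)], sign=+1
⇒ 4πI² = 3/35
I = (-1)√(3/35/(4π)) = -0.08258890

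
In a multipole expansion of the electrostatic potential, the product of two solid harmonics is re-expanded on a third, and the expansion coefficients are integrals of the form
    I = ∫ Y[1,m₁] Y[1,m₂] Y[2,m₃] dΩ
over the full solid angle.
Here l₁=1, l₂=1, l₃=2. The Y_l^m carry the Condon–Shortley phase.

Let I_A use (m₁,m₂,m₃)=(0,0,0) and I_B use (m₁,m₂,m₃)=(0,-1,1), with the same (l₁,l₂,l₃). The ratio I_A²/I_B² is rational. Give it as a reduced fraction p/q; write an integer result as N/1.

Same 1,1,2: normalisation and zero-m 3j drop out of the ratio.
A: Δ: 0! 2! 2! / 5! → 1/30; sum: t=0:+1/1 = 1/1; 3j²(1 1 2; 0 0 0) = Δ·Π!·Σ² = 2/15  (sign +1)
B: Δ: 0! 2! 2! / 5! → 1/30; sum: t=0:+1/2 = 1/2; 3j²(1 1 2; 0 -1 1) = Δ·Π!·Σ² = 1/10  (sign -1)
I_A²/I_B² = (2/15)/(1/10) = 4/3

4/3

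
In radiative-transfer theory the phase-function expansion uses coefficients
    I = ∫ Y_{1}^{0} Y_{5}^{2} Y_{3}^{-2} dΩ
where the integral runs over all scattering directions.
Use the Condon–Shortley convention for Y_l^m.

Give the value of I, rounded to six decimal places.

0.000000

triangle: need 4≤l₃≤6, have 3; I=0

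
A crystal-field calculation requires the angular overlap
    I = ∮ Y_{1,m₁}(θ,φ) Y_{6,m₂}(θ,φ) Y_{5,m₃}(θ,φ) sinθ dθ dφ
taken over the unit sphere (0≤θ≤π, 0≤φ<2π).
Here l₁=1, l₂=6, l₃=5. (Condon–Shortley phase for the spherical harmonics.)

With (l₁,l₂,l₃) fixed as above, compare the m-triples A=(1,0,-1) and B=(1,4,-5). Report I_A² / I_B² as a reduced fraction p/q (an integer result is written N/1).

15/1

Shared (l₁,l₂,l₃)=(1,6,5): N and (l;000)² cancel in I_A²/I_B².
A: Δ = 2!·0!·10!/13! = 1/858; Racah Σ t=0..0: t=0:+1/34560 = 1/34560; ⇒ 3j(1 6 5; 1 0 -1)² = 5/286, sgn +1
B: Δ = 2!·0!·10!/13! = 1/858; Racah Σ t=0..0: t=0:+1/7257600 = 1/7257600; ⇒ 3j(1 6 5; 1 4 -5)² = 1/858, sgn +1
I_A²/I_B² = (5/286)/(1/858) = 15/1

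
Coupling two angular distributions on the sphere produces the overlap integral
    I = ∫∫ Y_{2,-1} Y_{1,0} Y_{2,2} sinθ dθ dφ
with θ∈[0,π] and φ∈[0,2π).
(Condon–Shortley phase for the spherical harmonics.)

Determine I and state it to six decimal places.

m-sum = -1 + 0 + 2 = 1 ≠ 0 ⇒ I = 0

0.000000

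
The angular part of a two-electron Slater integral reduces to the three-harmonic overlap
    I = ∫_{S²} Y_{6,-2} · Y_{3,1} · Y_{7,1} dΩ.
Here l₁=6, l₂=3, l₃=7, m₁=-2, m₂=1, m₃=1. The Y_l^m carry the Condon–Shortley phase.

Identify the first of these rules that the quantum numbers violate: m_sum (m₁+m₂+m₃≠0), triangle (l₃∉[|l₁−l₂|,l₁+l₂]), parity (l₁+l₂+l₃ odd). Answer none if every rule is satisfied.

m₁+m₂+m₃ = -2 + 1 + 1 = 0  ✓
triangle: |6−3|=3 ≤ l₃=7 ≤ 6+3=9  ✓
parity: l₁+l₂+l₃ = 16 is even  ✓

none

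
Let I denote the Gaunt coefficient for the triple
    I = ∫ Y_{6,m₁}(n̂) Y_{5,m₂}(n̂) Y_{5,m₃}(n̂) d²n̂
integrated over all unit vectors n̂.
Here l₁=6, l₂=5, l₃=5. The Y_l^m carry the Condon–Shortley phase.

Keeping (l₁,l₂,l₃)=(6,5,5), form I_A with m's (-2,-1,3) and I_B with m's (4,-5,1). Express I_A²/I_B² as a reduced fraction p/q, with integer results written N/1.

242/675

Same 6,5,5: normalisation and zero-m 3j drop out of the ratio.
A: Δ: 6! 6! 4! / 17! → 1/28588560; sum: t=2:+1/138240 t=3:−1/25920 t=4:+1/55296 = -11/829440; 3j²(6 5 5; -2 -1 3) = Δ·Π!·Σ² = 11/1326  (sign -1)
B: Δ: 6! 6! 4! / 17! → 1/28588560; sum: t=0:+1/829440 = 1/829440; 3j²(6 5 5; 4 -5 1) = Δ·Π!·Σ² = 225/9724  (sign +1)
I_A²/I_B² = (11/1326)/(225/9724) = 242/675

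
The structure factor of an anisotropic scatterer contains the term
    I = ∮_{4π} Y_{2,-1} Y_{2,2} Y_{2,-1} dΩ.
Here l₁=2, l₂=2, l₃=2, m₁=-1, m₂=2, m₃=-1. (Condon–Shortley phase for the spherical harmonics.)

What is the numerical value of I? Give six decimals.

0.220728

m-sum 0 ✓  L=6 even ✓  0≤2≤4 ✓
Π(2lᵢ+1) = 5×5×5 = 125
triangle coeff Δ(2,2,2) = 1/630
Σ_t [0,2]: t=0:+1/8 t=1:−1/1 t=2:+1/8 = -3/4
(3j)²=2/35 [(2 2 2; 0 0 0)], sign=-1
Σ_t [2,2]: t=2:+1/4 = 1/4
(3j)²=3/35 [(2 2 2; -1 2 -1)], sign=-1
⇒ 4πI² = 30/49
I = (+1)√(30/49/(4π)) = 0.22072812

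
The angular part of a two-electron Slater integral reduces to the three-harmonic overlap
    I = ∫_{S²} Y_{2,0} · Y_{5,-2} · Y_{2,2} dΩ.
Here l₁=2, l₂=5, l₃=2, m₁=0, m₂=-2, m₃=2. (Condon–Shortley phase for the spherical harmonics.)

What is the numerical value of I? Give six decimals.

|2−5|≤2≤2+5 violated ⇒ I = 0

0.000000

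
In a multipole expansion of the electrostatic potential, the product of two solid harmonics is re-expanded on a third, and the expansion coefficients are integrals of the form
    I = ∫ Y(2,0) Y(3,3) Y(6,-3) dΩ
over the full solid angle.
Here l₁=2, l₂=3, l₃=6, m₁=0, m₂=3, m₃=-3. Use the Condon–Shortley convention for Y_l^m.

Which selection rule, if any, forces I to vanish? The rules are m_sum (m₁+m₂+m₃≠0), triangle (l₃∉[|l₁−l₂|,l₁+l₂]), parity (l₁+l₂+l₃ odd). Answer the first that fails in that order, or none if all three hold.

triangle

Σmᵢ = 0  ✓
l₃∈[|l₁−l₂|,l₁+l₂]=[1,5], have l₃=6  ✗
Σlᵢ = 11 ⇒ odd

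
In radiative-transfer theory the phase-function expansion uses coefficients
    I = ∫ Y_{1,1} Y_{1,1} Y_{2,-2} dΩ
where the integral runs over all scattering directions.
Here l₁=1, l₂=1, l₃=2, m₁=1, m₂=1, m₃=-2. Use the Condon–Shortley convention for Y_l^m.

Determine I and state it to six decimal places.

Checks pass: Σm=0; 4 even; l₃=2∈[0,2].
(2·1+1)(2·1+1)(2·2+1) = 45
Δ: 0! 2! 2! / 5! → 1/30
sum: t=0:+1/1 = 1/1
3j²(1 1 2; 0 0 0) = Δ·Π!·Σ² = 2/15  (sign +1)
sum: t=0:+1/4 = 1/4
3j²(1 1 2; 1 1 -2) = Δ·Π!·Σ² = 1/5  (sign +1)
combine: 4πI² = 45·2/15·1/5 = 6/5
take √, sign +1: I = 0.30901936

0.309019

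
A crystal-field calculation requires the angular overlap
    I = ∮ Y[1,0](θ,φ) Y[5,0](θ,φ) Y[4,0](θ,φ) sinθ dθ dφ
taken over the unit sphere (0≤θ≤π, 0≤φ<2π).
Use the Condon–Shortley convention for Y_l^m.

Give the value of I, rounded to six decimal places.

0.245532

Rules hold: Σm=0, L=10 even, 4≤4≤6.
N = 3·11·9 = 297
Δ = 2!·0!·8!/11! = 1/495
Racah Σ t=1..1: t=1:−1/576 = -1/576
⇒ 3j(1 5 4; 0 0 0)² = 5/99, sgn -1
(m-triple is (0,0,0) — same symbol as above.)
4πI² = N·(3j₀)²·(3jₘ)² = 25/33
I = +1·√(0.757576/4π) = 0.24553200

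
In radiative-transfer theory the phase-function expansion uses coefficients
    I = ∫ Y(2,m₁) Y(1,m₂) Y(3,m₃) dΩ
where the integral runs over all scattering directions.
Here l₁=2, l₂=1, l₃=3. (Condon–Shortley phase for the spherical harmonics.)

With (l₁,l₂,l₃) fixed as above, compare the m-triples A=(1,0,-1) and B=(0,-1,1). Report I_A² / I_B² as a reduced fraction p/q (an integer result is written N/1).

Same 2,1,3: normalisation and zero-m 3j drop out of the ratio.
A: Δ: 0! 4! 2! / 7! → 1/105; sum: t=0:+1/6 = 1/6; 3j²(2 1 3; 1 0 -1) = Δ·Π!·Σ² = 8/105  (sign +1)
B: Δ: 0! 4! 2! / 7! → 1/105; sum: t=0:+1/8 = 1/8; 3j²(2 1 3; 0 -1 1) = Δ·Π!·Σ² = 2/35  (sign +1)
I_A²/I_B² = (8/105)/(2/35) = 4/3

4/3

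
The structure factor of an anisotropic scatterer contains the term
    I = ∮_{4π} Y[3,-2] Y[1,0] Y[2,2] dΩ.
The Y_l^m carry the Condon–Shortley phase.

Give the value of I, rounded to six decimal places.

Checks pass: Σm=0; 6 even; l₃=2∈[2,4].
(2·3+1)(2·1+1)(2·2+1) = 105
Δ: 2! 4! 0! / 7! → 1/105
sum: t=1:−1/4 = -1/4
3j²(3 1 2; 0 0 0) = Δ·Π!·Σ² = 3/35  (sign -1)
sum: t=1:−1/24 = -1/24
3j²(3 1 2; -2 0 2) = Δ·Π!·Σ² = 1/21  (sign -1)
combine: 4πI² = 105·3/35·1/21 = 3/7
take √, sign +1: I = 0.18467439

0.184674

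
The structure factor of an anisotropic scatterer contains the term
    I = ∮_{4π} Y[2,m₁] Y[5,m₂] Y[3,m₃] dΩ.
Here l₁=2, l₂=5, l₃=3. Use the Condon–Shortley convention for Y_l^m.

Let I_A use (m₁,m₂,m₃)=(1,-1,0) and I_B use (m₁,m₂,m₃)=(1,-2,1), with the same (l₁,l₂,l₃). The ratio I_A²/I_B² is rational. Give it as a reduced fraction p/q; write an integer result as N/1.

Shared (l₁,l₂,l₃)=(2,5,3): N and (l;000)² cancel in I_A²/I_B².
A: Δ = 4!·0!·6!/11! = 1/2310; Racah Σ t=1..1: t=1:−1/216 = -1/216; ⇒ 3j(2 5 3; 1 -1 0)² = 8/231, sgn +1
B: Δ = 4!·0!·6!/11! = 1/2310; Racah Σ t=1..1: t=1:−1/288 = -1/288; ⇒ 3j(2 5 3; 1 -2 1)² = 1/22, sgn -1
I_A²/I_B² = (8/231)/(1/22) = 16/21

16/21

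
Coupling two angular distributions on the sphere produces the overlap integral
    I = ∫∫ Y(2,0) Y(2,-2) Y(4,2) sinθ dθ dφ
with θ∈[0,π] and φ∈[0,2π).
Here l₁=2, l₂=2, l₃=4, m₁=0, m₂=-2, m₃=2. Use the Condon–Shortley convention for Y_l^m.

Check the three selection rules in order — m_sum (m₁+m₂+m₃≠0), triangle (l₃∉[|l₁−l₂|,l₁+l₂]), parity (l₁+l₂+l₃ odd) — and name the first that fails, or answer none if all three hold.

none

Σmᵢ = 0  ✓
l₃∈[|l₁−l₂|,l₁+l₂]=[0,4], have l₃=4  ✓
Σlᵢ = 8 ⇒ even  ✓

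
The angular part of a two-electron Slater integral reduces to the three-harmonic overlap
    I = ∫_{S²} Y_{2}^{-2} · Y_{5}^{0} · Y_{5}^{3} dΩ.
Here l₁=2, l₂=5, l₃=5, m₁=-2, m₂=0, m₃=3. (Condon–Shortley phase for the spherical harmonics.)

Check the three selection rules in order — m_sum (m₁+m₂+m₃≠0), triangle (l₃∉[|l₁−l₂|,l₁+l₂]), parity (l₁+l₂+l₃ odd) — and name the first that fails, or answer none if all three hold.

Σmᵢ = 1  ✗
l₃∈[|l₁−l₂|,l₁+l₂]=[3,7], have l₃=5
Σlᵢ = 12 ⇒ even

m_sum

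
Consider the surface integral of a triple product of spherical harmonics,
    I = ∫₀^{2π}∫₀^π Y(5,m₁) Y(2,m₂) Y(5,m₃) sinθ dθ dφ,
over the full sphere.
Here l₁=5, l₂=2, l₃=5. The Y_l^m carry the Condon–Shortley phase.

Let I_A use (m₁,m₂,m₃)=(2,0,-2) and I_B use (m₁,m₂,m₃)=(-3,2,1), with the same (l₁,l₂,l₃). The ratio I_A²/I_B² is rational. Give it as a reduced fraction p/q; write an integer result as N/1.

l's match ⇒ only the (l;m) 3-j factors differ between A and B.
A: triangle coeff Δ(5,2,5) = 1/38610; Σ_t [0,2]: t=0:+1/2880 t=1:−1/1440 t=2:+1/20160 = -1/3360; (3j)²=6/715 [(5 2 5; 2 0 -2)], sign=+1
B: triangle coeff Δ(5,2,5) = 1/38610; Σ_t [2,2]: t=2:+1/5760 = 1/5760; (3j)²=56/2145 [(5 2 5; -3 2 1)], sign=+1
I_A²/I_B² = (6/715)/(56/2145) = 9/28

9/28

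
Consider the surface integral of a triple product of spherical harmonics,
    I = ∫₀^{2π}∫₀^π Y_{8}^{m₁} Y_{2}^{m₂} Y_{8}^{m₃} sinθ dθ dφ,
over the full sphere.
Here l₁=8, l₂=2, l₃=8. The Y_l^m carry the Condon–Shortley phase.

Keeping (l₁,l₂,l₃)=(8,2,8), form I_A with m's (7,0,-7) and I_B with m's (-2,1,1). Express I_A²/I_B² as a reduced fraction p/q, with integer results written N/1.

125/21

Same 8,2,8: normalisation and zero-m 3j drop out of the ratio.
A: Δ: 2! 14! 2! / 19! → 1/348840; sum: t=0:+1/24908083200 t=1:−1/87178291200 = 1/34871316480; 3j²(8 2 8; 7 0 -7) = Δ·Π!·Σ² = 125/7752  (sign -1)
B: Δ: 2! 14! 2! / 19! → 1/348840; sum: t=1:−1/87091200 t=2:+1/58060800 = 1/174182400; 3j²(8 2 8; -2 1 1) = Δ·Π!·Σ² = 7/2584  (sign -1)
I_A²/I_B² = (125/7752)/(7/2584) = 125/21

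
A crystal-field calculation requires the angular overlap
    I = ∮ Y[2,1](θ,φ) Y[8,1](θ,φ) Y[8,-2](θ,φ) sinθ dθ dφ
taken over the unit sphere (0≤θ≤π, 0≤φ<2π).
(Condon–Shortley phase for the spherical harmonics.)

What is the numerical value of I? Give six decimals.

0.068038

m-sum 0 ✓  L=18 even ✓  6≤8≤10 ✓
Π(2lᵢ+1) = 5×17×17 = 1445
triangle coeff Δ(2,8,8) = 1/348840
Σ_t [0,2]: t=0:+1/116121600 t=1:−1/25401600 t=2:+1/116121600 = -1/45158400
(3j)²=24/1615 [(2 8 8; 0 0 0)], sign=-1
Σ_t [0,1]: t=0:+1/87091200 t=1:−1/58060800 = -1/174182400
(3j)²=7/2584 [(2 8 8; 1 1 -2)], sign=-1
⇒ 4πI² = 21/361
I = (+1)√(21/361/(4π)) = 0.06803793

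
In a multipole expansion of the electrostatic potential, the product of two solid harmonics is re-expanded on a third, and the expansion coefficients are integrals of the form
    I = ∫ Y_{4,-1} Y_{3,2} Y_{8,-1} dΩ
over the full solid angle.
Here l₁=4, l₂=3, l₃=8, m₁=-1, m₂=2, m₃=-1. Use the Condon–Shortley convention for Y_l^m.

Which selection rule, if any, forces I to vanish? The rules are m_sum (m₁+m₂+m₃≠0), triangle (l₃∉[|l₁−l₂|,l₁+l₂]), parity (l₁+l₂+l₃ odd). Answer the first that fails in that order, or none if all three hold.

triangle

Σmᵢ = 0  ✓
l₃∈[|l₁−l₂|,l₁+l₂]=[1,7], have l₃=8  ✗
Σlᵢ = 15 ⇒ odd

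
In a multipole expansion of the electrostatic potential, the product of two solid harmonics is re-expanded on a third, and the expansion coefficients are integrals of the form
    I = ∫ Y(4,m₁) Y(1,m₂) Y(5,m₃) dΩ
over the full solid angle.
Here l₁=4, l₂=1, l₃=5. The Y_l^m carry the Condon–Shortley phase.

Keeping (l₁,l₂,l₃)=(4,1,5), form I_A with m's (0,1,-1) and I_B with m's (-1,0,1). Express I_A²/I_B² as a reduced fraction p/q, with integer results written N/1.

5/8

l's match ⇒ only the (l;m) 3-j factors differ between A and B.
A: triangle coeff Δ(4,1,5) = 1/495; Σ_t [0,0]: t=0:+1/1152 = 1/1152; (3j)²=1/33 [(4 1 5; 0 1 -1)], sign=+1
B: triangle coeff Δ(4,1,5) = 1/495; Σ_t [0,0]: t=0:+1/720 = 1/720; (3j)²=8/165 [(4 1 5; -1 0 1)], sign=+1
I_A²/I_B² = (1/33)/(8/165) = 5/8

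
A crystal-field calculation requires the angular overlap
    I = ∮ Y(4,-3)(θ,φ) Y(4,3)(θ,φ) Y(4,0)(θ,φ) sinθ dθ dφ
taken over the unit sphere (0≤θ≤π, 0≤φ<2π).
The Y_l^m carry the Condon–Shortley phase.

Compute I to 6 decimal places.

Checks pass: Σm=0; 12 even; l₃=4∈[0,8].
(2·4+1)(2·4+1)(2·4+1) = 729
Δ: 4! 4! 4! / 13! → 1/450450
sum: t=0:+1/13824 t=1:−1/216 t=2:+1/64 t=3:−1/216 t=4:+1/13824 = 5/768
3j²(4 4 4; 0 0 0) = Δ·Π!·Σ² = 18/1001  (sign +1)
sum: t=3:−1/3456 t=4:+1/864 = 1/1152
3j²(4 4 4; -3 3 0) = Δ·Π!·Σ² = 7/286  (sign +1)
combine: 4πI² = 729·18/1001·7/286 = 6561/20449
take √, sign +1: I = 0.15978796

0.159788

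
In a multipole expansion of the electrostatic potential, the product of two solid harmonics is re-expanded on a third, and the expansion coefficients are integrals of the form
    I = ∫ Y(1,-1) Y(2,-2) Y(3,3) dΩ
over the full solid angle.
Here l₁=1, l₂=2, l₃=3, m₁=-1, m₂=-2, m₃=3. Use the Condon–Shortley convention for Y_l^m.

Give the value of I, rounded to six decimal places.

-0.319865

Checks pass: Σm=0; 6 even; l₃=3∈[1,3].
(2·1+1)(2·2+1)(2·3+1) = 105
Δ: 0! 2! 4! / 7! → 1/105
sum: t=0:+1/4 = 1/4
3j²(1 2 3; 0 0 0) = Δ·Π!·Σ² = 3/35  (sign -1)
sum: t=0:+1/48 = 1/48
3j²(1 2 3; -1 -2 3) = Δ·Π!·Σ² = 1/7  (sign +1)
combine: 4πI² = 105·3/35·1/7 = 9/7
take √, sign -1: I = -0.31986543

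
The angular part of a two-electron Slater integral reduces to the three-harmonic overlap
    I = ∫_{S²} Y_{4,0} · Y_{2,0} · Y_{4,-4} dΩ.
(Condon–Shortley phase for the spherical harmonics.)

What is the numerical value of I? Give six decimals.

Σmᵢ = -4 ≠ 0, so the φ-integral vanishes; I = 0

0.000000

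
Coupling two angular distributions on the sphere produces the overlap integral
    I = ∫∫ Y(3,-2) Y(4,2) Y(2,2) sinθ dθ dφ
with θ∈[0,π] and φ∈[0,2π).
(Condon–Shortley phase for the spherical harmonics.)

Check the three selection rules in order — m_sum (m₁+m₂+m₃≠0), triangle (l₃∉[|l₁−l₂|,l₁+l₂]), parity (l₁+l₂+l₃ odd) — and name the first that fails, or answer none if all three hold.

m_sum

m₁+m₂+m₃ = -2 + 2 + 2 = 2  ✗
triangle: |3−4|=1 ≤ l₃=2 ≤ 3+4=7
parity: l₁+l₂+l₃ = 9 is odd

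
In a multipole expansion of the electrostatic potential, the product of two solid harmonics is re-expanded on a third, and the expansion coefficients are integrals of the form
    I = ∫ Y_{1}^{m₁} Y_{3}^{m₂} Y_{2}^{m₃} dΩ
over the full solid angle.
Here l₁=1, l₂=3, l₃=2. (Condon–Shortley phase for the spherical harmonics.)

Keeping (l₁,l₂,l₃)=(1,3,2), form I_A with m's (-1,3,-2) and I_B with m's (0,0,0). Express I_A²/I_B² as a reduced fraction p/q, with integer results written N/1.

Same 1,3,2: normalisation and zero-m 3j drop out of the ratio.
A: Δ: 2! 0! 4! / 7! → 1/105; sum: t=2:+1/48 = 1/48; 3j²(1 3 2; -1 3 -2) = Δ·Π!·Σ² = 1/7  (sign +1)
B: Δ: 2! 0! 4! / 7! → 1/105; sum: t=1:−1/4 = -1/4; 3j²(1 3 2; 0 0 0) = Δ·Π!·Σ² = 3/35  (sign -1)
I_A²/I_B² = (1/7)/(3/35) = 5/3

5/3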